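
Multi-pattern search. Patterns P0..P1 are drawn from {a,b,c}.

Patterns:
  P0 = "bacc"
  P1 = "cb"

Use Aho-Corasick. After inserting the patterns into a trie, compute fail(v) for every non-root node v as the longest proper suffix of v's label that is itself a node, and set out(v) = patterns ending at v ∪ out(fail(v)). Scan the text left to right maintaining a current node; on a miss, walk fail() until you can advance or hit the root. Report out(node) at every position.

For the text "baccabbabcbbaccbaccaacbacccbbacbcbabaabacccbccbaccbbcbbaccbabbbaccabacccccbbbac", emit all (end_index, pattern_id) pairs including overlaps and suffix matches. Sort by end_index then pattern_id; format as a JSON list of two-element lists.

Construct AC machine:
Trie (insert patterns):
  0='ε' goto b→1 c→5
  1='b' goto a→2
  2='ba' goto c→3
  3='bac' goto c→4
  4='bacc' goto ·  ←P0
  5='c' goto b→6
  6='cb' goto ·  ←P1

BFS fail/out derivation:
  n1('b'): parent n0 fail=0; on 'b' 0 → fail=0;  out ∅∪∅=∅
  n5('c'): parent n0 fail=0; on 'c' 0 → fail=0;  out ∅∪∅=∅
  n2('ba'): parent n1 fail=0; on 'a' 0 → fail=0;  out ∅∪∅=∅
  n6('cb'): parent n5 fail=0; on 'b' 0 → fail=1;  out {1}∪∅={1}
  n3('bac'): parent n2 fail=0; on 'c' 0 → fail=5;  out ∅∪∅=∅
  n4('bacc'): parent n3 fail=5; on 'c' 5→0 → fail=5;  out {0}∪∅={0}

Run:
pos 0 'b': at 1
pos 1 'a': at 2
pos 2 'c': at 3
pos 3 'c': at 4  emit P0@[0:3]
pos 4 'a': at 0 (via fail)
pos 5 'b': at 1
pos 6 'b': at 1 (via fail)
pos 7 'a': at 2
pos 8 'b': at 1 (via fail)
pos 9 'c': at 5 (via fail)
pos 10 'b': at 6  emit P1@[9:10]
pos 11 'b': at 1 (via fail)
pos 12 'a': at 2
pos 13 'c': at 3
pos 14 'c': at 4  emit P0@[11:14]
pos 15 'b': at 6 (via fail)  emit P1@[14:15]
pos 16 'a': at 2 (via fail)
pos 17 'c': at 3
pos 18 'c': at 4  emit P0@[15:18]
pos 19 'a': at 0 (via fail)
pos 20 'a': at 0
pos 21 'c': at 5
pos 22 'b': at 6  emit P1@[21:22]
pos 23 'a': at 2 (via fail)
pos 24 'c': at 3
pos 25 'c': at 4  emit P0@[22:25]
pos 26 'c': at 5 (via fail)
pos 27 'b': at 6  emit P1@[26:27]
pos 28 'b': at 1 (via fail)
pos 29 'a': at 2
pos 30 'c': at 3
pos 31 'b': at 6 (via fail)  emit P1@[30:31]
pos 32 'c': at 5 (via fail)
pos 33 'b': at 6  emit P1@[32:33]
pos 34 'a': at 2 (via fail)
pos 35 'b': at 1 (via fail)
pos 36 'a': at 2
pos 37 'a': at 0 (via fail)
pos 38 'b': at 1
pos 39 'a': at 2
pos 40 'c': at 3
pos 41 'c': at 4  emit P0@[38:41]
pos 42 'c': at 5 (via fail)
pos 43 'b': at 6  emit P1@[42:43]
pos 44 'c': at 5 (via fail)
pos 45 'c': at 5 (via fail)
pos 46 'b': at 6  emit P1@[45:46]
pos 47 'a': at 2 (via fail)
pos 48 'c': at 3
pos 49 'c': at 4  emit P0@[46:49]
pos 50 'b': at 6 (via fail)  emit P1@[49:50]
pos 51 'b': at 1 (via fail)
pos 52 'c': at 5 (via fail)
pos 53 'b': at 6  emit P1@[52:53]
pos 54 'b': at 1 (via fail)
pos 55 'a': at 2
pos 56 'c': at 3
pos 57 'c': at 4  emit P0@[54:57]
pos 58 'b': at 6 (via fail)  emit P1@[57:58]
pos 59 'a': at 2 (via fail)
pos 60 'b': at 1 (via fail)
pos 61 'b': at 1 (via fail)
pos 62 'b': at 1 (via fail)
pos 63 'a': at 2
pos 64 'c': at 3
pos 65 'c': at 4  emit P0@[62:65]
pos 66 'a': at 0 (via fail)
pos 67 'b': at 1
pos 68 'a': at 2
pos 69 'c': at 3
pos 70 'c': at 4  emit P0@[67:70]
pos 71 'c': at 5 (via fail)
pos 72 'c': at 5 (via fail)
pos 73 'c': at 5 (via fail)
pos 74 'b': at 6  emit P1@[73:74]
pos 75 'b': at 1 (via fail)
pos 76 'b': at 1 (via fail)
pos 77 'a': at 2
pos 78 'c': at 3

Result: [[3,0],[10,1],[14,0],[15,1],[18,0],[22,1],[25,0],[27,1],[31,1],[33,1],[41,0],[43,1],[46,1],[49,0],[50,1],[53,1],[57,0],[58,1],[65,0],[70,0],[74,1]]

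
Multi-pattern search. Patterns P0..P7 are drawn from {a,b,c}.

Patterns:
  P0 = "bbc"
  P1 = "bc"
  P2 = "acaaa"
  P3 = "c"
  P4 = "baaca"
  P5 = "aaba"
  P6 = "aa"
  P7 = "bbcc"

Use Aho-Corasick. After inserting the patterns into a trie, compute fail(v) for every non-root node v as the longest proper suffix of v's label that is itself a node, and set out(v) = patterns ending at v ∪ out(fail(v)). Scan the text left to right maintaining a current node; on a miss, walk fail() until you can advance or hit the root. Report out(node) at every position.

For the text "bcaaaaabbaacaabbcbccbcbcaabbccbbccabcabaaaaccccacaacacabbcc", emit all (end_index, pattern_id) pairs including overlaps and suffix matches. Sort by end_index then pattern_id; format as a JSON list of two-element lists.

Build:
Trie (insert patterns):
  n0 'ε': a→5 b→1 c→10
  n1 'b': a→11 b→2 c→4
  n2 'bb': c→3
  n3 'bbc': c→18  ←P0
  n4 'bc': ·  ←P1
  n5 'a': a→15 c→6
  n6 'ac': a→7
  n7 'aca': a→8
  n8 'acaa': a→9
  n9 'acaaa': ·  ←P2
  n10 'c': ·  ←P3
  n11 'ba': a→12
  n12 'baa': c→13
  n13 'baac': a→14
  n14 'baaca': ·  ←P4
  n15 'aa': b→16  ←P6
  n16 'aab': a→17
  n17 'aaba': ·  ←P5
  n18 'bbcc': ·  ←P7

BFS fail/out derivation:
  n1('b'): parent n0 fail=0; on 'b' 0 → fail=0;  out ∅∪∅=∅
  n5('a'): parent n0 fail=0; on 'a' 0 → fail=0;  out ∅∪∅=∅
  n10('c'): parent n0 fail=0; on 'c' 0 → fail=0;  out {3}∪∅={3}
  n2('bb'): parent n1 fail=0; on 'b' 0 → fail=1;  out ∅∪∅=∅
  n4('bc'): parent n1 fail=0; on 'c' 0 → fail=10;  out {1}∪{3}={1,3}
  n6('ac'): parent n5 fail=0; on 'c' 0 → fail=10;  out ∅∪{3}={3}
  n11('ba'): parent n1 fail=0; on 'a' 0 → fail=5;  out ∅∪∅=∅
  n15('aa'): parent n5 fail=0; on 'a' 0 → fail=5;  out {6}∪∅={6}
  n3('bbc'): parent n2 fail=1; on 'c' 1 → fail=4;  out {0}∪{1,3}={0,1,3}
  n7('aca'): parent n6 fail=10; on 'a' 10→0 → fail=5;  out ∅∪∅=∅
  n12('baa'): parent n11 fail=5; on 'a' 5 → fail=15;  out ∅∪{6}={6}
  n16('aab'): parent n15 fail=5; on 'b' 5→0 → fail=1;  out ∅∪∅=∅
  n8('acaa'): parent n7 fail=5; on 'a' 5 → fail=15;  out ∅∪{6}={6}
  n13('baac'): parent n12 fail=15; on 'c' 15→5 → fail=6;  out ∅∪{3}={3}
  n17('aaba'): parent n16 fail=1; on 'a' 1 → fail=11;  out {5}∪∅={5}
  n18('bbcc'): parent n3 fail=4; on 'c' 4→10→0 → fail=10;  out {7}∪{3}={3,7}
  n9('acaaa'): parent n8 fail=15; on 'a' 15→5 → fail=15;  out {2}∪{6}={2,6}
  n14('baaca'): parent n13 fail=6; on 'a' 6 → fail=7;  out {4}∪∅={4}

Text stream:
[0] read 'b'  n0⇒n1
[1] read 'c'  n1⇒n4  → match P1@[0:1],P3@[1:1]
[2] read 'a'  n4⇒n5 (via fail)
[3] read 'a'  n5⇒n15  → match P6@[2:3]
[4] read 'a'  n15⇒n15 (via fail)  → match P6@[3:4]
[5] read 'a'  n15⇒n15 (via fail)  → match P6@[4:5]
[6] read 'a'  n15⇒n15 (via fail)  → match P6@[5:6]
[7] read 'b'  n15⇒n16
[8] read 'b'  n16⇒n2 (via fail)
[9] read 'a'  n2⇒n11 (via fail)
[10] read 'a'  n11⇒n12  → match P6@[9:10]
[11] read 'c'  n12⇒n13  → match P3@[11:11]
[12] read 'a'  n13⇒n14  → match P4@[8:12]
[13] read 'a'  n14⇒n8 (via fail)  → match P6@[12:13]
[14] read 'b'  n8⇒n16 (via fail)
[15] read 'b'  n16⇒n2 (via fail)
[16] read 'c'  n2⇒n3  → match P0@[14:16],P1@[15:16],P3@[16:16]
[17] read 'b'  n3⇒n1 (via fail)
[18] read 'c'  n1⇒n4  → match P1@[17:18],P3@[18:18]
[19] read 'c'  n4⇒n10 (via fail)  → match P3@[19:19]
[20] read 'b'  n10⇒n1 (via fail)
[21] read 'c'  n1⇒n4  → match P1@[20:21],P3@[21:21]
[22] read 'b'  n4⇒n1 (via fail)
[23] read 'c'  n1⇒n4  → match P1@[22:23],P3@[23:23]
[24] read 'a'  n4⇒n5 (via fail)
[25] read 'a'  n5⇒n15  → match P6@[24:25]
[26] read 'b'  n15⇒n16
[27] read 'b'  n16⇒n2 (via fail)
[28] read 'c'  n2⇒n3  → match P0@[26:28],P1@[27:28],P3@[28:28]
[29] read 'c'  n3⇒n18  → match P3@[29:29],P7@[26:29]
[30] read 'b'  n18⇒n1 (via fail)
[31] read 'b'  n1⇒n2
[32] read 'c'  n2⇒n3  → match P0@[30:32],P1@[31:32],P3@[32:32]
[33] read 'c'  n3⇒n18  → match P3@[33:33],P7@[30:33]
[34] read 'a'  n18⇒n5 (via fail)
[35] read 'b'  n5⇒n1 (via fail)
[36] read 'c'  n1⇒n4  → match P1@[35:36],P3@[36:36]
[37] read 'a'  n4⇒n5 (via fail)
[38] read 'b'  n5⇒n1 (via fail)
[39] read 'a'  n1⇒n11
[40] read 'a'  n11⇒n12  → match P6@[39:40]
[41] read 'a'  n12⇒n15 (via fail)  → match P6@[40:41]
[42] read 'a'  n15⇒n15 (via fail)  → match P6@[41:42]
[43] read 'c'  n15⇒n6 (via fail)  → match P3@[43:43]
[44] read 'c'  n6⇒n10 (via fail)  → match P3@[44:44]
[45] read 'c'  n10⇒n10 (via fail)  → match P3@[45:45]
[46] read 'c'  n10⇒n10 (via fail)  → match P3@[46:46]
[47] read 'a'  n10⇒n5 (via fail)
[48] read 'c'  n5⇒n6  → match P3@[48:48]
[49] read 'a'  n6⇒n7
[50] read 'a'  n7⇒n8  → match P6@[49:50]
[51] read 'c'  n8⇒n6 (via fail)  → match P3@[51:51]
[52] read 'a'  n6⇒n7
[53] read 'c'  n7⇒n6 (via fail)  → match P3@[53:53]
[54] read 'a'  n6⇒n7
[55] read 'b'  n7⇒n1 (via fail)
[56] read 'b'  n1⇒n2
[57] read 'c'  n2⇒n3  → match P0@[55:57],P1@[56:57],P3@[57:57]
[58] read 'c'  n3⇒n18  → match P3@[58:58],P7@[55:58]

Matches: [[1,1],[1,3],[3,6],[4,6],[5,6],[6,6],[10,6],[11,3],[12,4],[13,6],[16,0],[16,1],[16,3],[18,1],[18,3],[19,3],[21,1],[21,3],[23,1],[23,3],[25,6],[28,0],[28,1],[28,3],[29,3],[29,7],[32,0],[32,1],[32,3],[33,3],[33,7],[36,1],[36,3],[40,6],[41,6],[42,6],[43,3],[44,3],[45,3],[46,3],[48,3],[50,6],[51,3],[53,3],[57,0],[57,1],[57,3],[58,3],[58,7]]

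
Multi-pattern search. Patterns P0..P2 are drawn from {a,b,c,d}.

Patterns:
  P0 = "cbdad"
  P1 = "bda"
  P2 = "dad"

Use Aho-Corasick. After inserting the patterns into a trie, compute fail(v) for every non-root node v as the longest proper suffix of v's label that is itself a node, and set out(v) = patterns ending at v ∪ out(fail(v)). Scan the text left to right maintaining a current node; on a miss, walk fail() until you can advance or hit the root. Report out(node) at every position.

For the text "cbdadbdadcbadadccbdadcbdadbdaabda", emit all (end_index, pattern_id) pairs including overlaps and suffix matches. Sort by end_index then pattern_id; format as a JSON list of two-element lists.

Build:
Trie nodes:
  n0 'ε': b→6 c→1 d→9
  n1 'c': b→2
  n2 'cb': d→3
  n3 'cbd': a→4
  n4 'cbda': d→5
  n5 'cbdad': ·  ←P0
  n6 'b': d→7
  n7 'bd': a→8
  n8 'bda': ·  ←P1
  n9 'd': a→10
  n10 'da': d→11
  n11 'dad': ·  ←P2

Failure links (BFS by depth):
  n1('c'): parent n0 fail=0; on 'c' 0 → fail=0;  out ∅∪∅=∅
  n6('b'): parent n0 fail=0; on 'b' 0 → fail=0;  out ∅∪∅=∅
  n9('d'): parent n0 fail=0; on 'd' 0 → fail=0;  out ∅∪∅=∅
  n2('cb'): parent n1 fail=0; on 'b' 0 → fail=6;  out ∅∪∅=∅
  n7('bd'): parent n6 fail=0; on 'd' 0 → fail=9;  out ∅∪∅=∅
  n10('da'): parent n9 fail=0; on 'a' 0 → fail=0;  out ∅∪∅=∅
  n3('cbd'): parent n2 fail=6; on 'd' 6 → fail=7;  out ∅∪∅=∅
  n8('bda'): parent n7 fail=9; on 'a' 9 → fail=10;  out {1}∪∅={1}
  n11('dad'): parent n10 fail=0; on 'd' 0 → fail=9;  out {2}∪∅={2}
  n4('cbda'): parent n3 fail=7; on 'a' 7 → fail=8;  out ∅∪{1}={1}
  n5('cbdad'): parent n4 fail=8; on 'd' 8→10 → fail=11;  out {0}∪{2}={0,2}

Scan:
pos 0 'c': at 1
pos 1 'b': at 2
pos 2 'd': at 3
pos 3 'a': at 4  → match P1@[1:3]
pos 4 'd': at 5  → match P0@[0:4],P2@[2:4]
pos 5 'b': at 6 ·f
pos 6 'd': at 7
pos 7 'a': at 8  → match P1@[5:7]
pos 8 'd': at 11 ·f  → match P2@[6:8]
pos 9 'c': at 1 ·f
pos 10 'b': at 2
pos 11 'a': at 0 ·f
pos 12 'd': at 9
pos 13 'a': at 10
pos 14 'd': at 11  → match P2@[12:14]
pos 15 'c': at 1 ·f
pos 16 'c': at 1 ·f
pos 17 'b': at 2
pos 18 'd': at 3
pos 19 'a': at 4  → match P1@[17:19]
pos 20 'd': at 5  → match P0@[16:20],P2@[18:20]
pos 21 'c': at 1 ·f
pos 22 'b': at 2
pos 23 'd': at 3
pos 24 'a': at 4  → match P1@[22:24]
pos 25 'd': at 5  → match P0@[21:25],P2@[23:25]
pos 26 'b': at 6 ·f
pos 27 'd': at 7
pos 28 'a': at 8  → match P1@[26:28]
pos 29 'a': at 0 ·f
pos 30 'b': at 6
pos 31 'd': at 7
pos 32 'a': at 8  → match P1@[30:32]

All matches (sorted): [[3,1],[4,0],[4,2],[7,1],[8,2],[14,2],[19,1],[20,0],[20,2],[24,1],[25,0],[25,2],[28,1],[32,1]]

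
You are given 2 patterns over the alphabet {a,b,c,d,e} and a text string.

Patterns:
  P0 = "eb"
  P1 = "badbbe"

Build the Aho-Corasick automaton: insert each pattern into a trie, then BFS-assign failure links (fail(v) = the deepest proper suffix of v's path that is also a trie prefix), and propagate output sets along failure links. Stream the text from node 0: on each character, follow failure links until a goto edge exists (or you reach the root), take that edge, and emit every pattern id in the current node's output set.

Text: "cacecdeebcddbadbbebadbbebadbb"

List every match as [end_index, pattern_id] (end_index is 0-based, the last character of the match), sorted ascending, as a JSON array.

Build:
Trie (insert patterns):
  n0 'ε': b→3 e→1
  n1 'e': b→2
  n2 'eb': ·  [P0 ends]
  n3 'b': a→4
  n4 'ba': d→5
  n5 'bad': b→6
  n6 'badb': b→7
  n7 'badbb': e→8
  n8 'badbbe': ·  [P1 ends]

BFS fail/out derivation:
  fail(1) 'e': from fail(0)=0 chase 'e': 0 ⇒ 0;  out=∅∪out(0)=∅
  fail(3) 'b': from fail(0)=0 chase 'b': 0 ⇒ 0;  out=∅∪out(0)=∅
  fail(2) 'eb': from fail(1)=0 chase 'b': 0 ⇒ 3;  out={0}∪out(3)={0}
  fail(4) 'ba': from fail(3)=0 chase 'a': 0 ⇒ 0;  out=∅∪out(0)=∅
  fail(5) 'bad': from fail(4)=0 chase 'd': 0 ⇒ 0;  out=∅∪out(0)=∅
  fail(6) 'badb': from fail(5)=0 chase 'b': 0 ⇒ 3;  out=∅∪out(3)=∅
  fail(7) 'badbb': from fail(6)=3 chase 'b': 3→0 ⇒ 3;  out=∅∪out(3)=∅
  fail(8) 'badbbe': from fail(7)=3 chase 'e': 3→0 ⇒ 1;  out={1}∪out(1)={1}

Run:
pos 0 'c': at 0
pos 1 'a': at 0
pos 2 'c': at 0
pos 3 'e': at 1
pos 4 'c': at 0 (via fail)
pos 5 'd': at 0
pos 6 'e': at 1
pos 7 'e': at 1 (via fail)
pos 8 'b': at 2  emit P0@[7:8]
pos 9 'c': at 0 (via fail)
pos 10 'd': at 0
pos 11 'd': at 0
pos 12 'b': at 3
pos 13 'a': at 4
pos 14 'd': at 5
pos 15 'b': at 6
pos 16 'b': at 7
pos 17 'e': at 8  emit P1@[12:17]
pos 18 'b': at 2 (via fail)  emit P0@[17:18]
pos 19 'a': at 4 (via fail)
pos 20 'd': at 5
pos 21 'b': at 6
pos 22 'b': at 7
pos 23 'e': at 8  emit P1@[18:23]
pos 24 'b': at 2 (via fail)  emit P0@[23:24]
pos 25 'a': at 4 (via fail)
pos 26 'd': at 5
pos 27 'b': at 6
pos 28 'b': at 7

Result: [[8,0],[17,1],[18,0],[23,1],[24,0]]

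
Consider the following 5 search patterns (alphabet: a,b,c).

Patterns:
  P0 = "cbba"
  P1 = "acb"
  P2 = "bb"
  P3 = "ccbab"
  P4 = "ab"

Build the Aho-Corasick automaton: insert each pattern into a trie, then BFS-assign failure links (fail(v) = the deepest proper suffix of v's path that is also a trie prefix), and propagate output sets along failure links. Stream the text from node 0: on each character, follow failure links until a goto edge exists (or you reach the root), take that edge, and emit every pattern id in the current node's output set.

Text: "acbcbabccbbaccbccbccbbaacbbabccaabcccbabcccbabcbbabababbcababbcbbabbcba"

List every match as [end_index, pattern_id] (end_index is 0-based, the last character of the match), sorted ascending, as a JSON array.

Build:
Trie nodes:
  0='ε' goto a→5 b→8 c→1
  1='c' goto b→2 c→10
  2='cb' goto b→3
  3='cbb' goto a→4
  4='cbba' goto ·  [P0 ends]
  5='a' goto b→14 c→6
  6='ac' goto b→7
  7='acb' goto ·  [P1 ends]
  8='b' goto b→9
  9='bb' goto ·  [P2 ends]
  10='cc' goto b→11
  11='ccb' goto a→12
  12='ccba' goto b→13
  13='ccbab' goto ·  [P3 ends]
  14='ab' goto ·  [P4 ends]

Failure links (BFS by depth):
  n1('c'): parent n0 fail=0; on 'c' 0 → fail=0;  out ∅∪∅=∅
  n5('a'): parent n0 fail=0; on 'a' 0 → fail=0;  out ∅∪∅=∅
  n8('b'): parent n0 fail=0; on 'b' 0 → fail=0;  out ∅∪∅=∅
  n2('cb'): parent n1 fail=0; on 'b' 0 → fail=8;  out ∅∪∅=∅
  n6('ac'): parent n5 fail=0; on 'c' 0 → fail=1;  out ∅∪∅=∅
  n9('bb'): parent n8 fail=0; on 'b' 0 → fail=8;  out {2}∪∅={2}
  n10('cc'): parent n1 fail=0; on 'c' 0 → fail=1;  out ∅∪∅=∅
  n14('ab'): parent n5 fail=0; on 'b' 0 → fail=8;  out {4}∪∅={4}
  n3('cbb'): parent n2 fail=8; on 'b' 8 → fail=9;  out ∅∪{2}={2}
  n7('acb'): parent n6 fail=1; on 'b' 1 → fail=2;  out {1}∪∅={1}
  n11('ccb'): parent n10 fail=1; on 'b' 1 → fail=2;  out ∅∪∅=∅
  n4('cbba'): parent n3 fail=9; on 'a' 9→8→0 → fail=5;  out {0}∪∅={0}
  n12('ccba'): parent n11 fail=2; on 'a' 2→8→0 → fail=5;  out ∅∪∅=∅
  n13('ccbab'): parent n12 fail=5; on 'b' 5 → fail=14;  out {3}∪{4}={3,4}

Scan:
[0] read 'a'  n0⇒n5
[1] read 'c'  n5⇒n6
[2] read 'b'  n6⇒n7  emit P1@[0:2]
[3] read 'c'  n7⇒n1 (fail-walked)
[4] read 'b'  n1⇒n2
[5] read 'a'  n2⇒n5 (fail-walked)
[6] read 'b'  n5⇒n14  emit P4@[5:6]
[7] read 'c'  n14⇒n1 (fail-walked)
[8] read 'c'  n1⇒n10
[9] read 'b'  n10⇒n11
[10] read 'b'  n11⇒n3 (fail-walked)  emit P2@[9:10]
[11] read 'a'  n3⇒n4  emit P0@[8:11]
[12] read 'c'  n4⇒n6 (fail-walked)
[13] read 'c'  n6⇒n10 (fail-walked)
[14] read 'b'  n10⇒n11
[15] read 'c'  n11⇒n1 (fail-walked)
[16] read 'c'  n1⇒n10
[17] read 'b'  n10⇒n11
[18] read 'c'  n11⇒n1 (fail-walked)
[19] read 'c'  n1⇒n10
[20] read 'b'  n10⇒n11
[21] read 'b'  n11⇒n3 (fail-walked)  emit P2@[20:21]
[22] read 'a'  n3⇒n4  emit P0@[19:22]
[23] read 'a'  n4⇒n5 (fail-walked)
[24] read 'c'  n5⇒n6
[25] read 'b'  n6⇒n7  emit P1@[23:25]
[26] read 'b'  n7⇒n3 (fail-walked)  emit P2@[25:26]
[27] read 'a'  n3⇒n4  emit P0@[24:27]
[28] read 'b'  n4⇒n14 (fail-walked)  emit P4@[27:28]
[29] read 'c'  n14⇒n1 (fail-walked)
[30] read 'c'  n1⇒n10
[31] read 'a'  n10⇒n5 (fail-walked)
[32] read 'a'  n5⇒n5 (fail-walked)
[33] read 'b'  n5⇒n14  emit P4@[32:33]
[34] read 'c'  n14⇒n1 (fail-walked)
[35] read 'c'  n1⇒n10
[36] read 'c'  n10⇒n10 (fail-walked)
[37] read 'b'  n10⇒n11
[38] read 'a'  n11⇒n12
[39] read 'b'  n12⇒n13  emit P3@[35:39],P4@[38:39]
[40] read 'c'  n13⇒n1 (fail-walked)
[41] read 'c'  n1⇒n10
[42] read 'c'  n10⇒n10 (fail-walked)
[43] read 'b'  n10⇒n11
[44] read 'a'  n11⇒n12
[45] read 'b'  n12⇒n13  emit P3@[41:45],P4@[44:45]
[46] read 'c'  n13⇒n1 (fail-walked)
[47] read 'b'  n1⇒n2
[48] read 'b'  n2⇒n3  emit P2@[47:48]
[49] read 'a'  n3⇒n4  emit P0@[46:49]
[50] read 'b'  n4⇒n14 (fail-walked)  emit P4@[49:50]
[51] read 'a'  n14⇒n5 (fail-walked)
[52] read 'b'  n5⇒n14  emit P4@[51:52]
[53] read 'a'  n14⇒n5 (fail-walked)
[54] read 'b'  n5⇒n14  emit P4@[53:54]
[55] read 'b'  n14⇒n9 (fail-walked)  emit P2@[54:55]
[56] read 'c'  n9⇒n1 (fail-walked)
[57] read 'a'  n1⇒n5 (fail-walked)
[58] read 'b'  n5⇒n14  emit P4@[57:58]
[59] read 'a'  n14⇒n5 (fail-walked)
[60] read 'b'  n5⇒n14  emit P4@[59:60]
[61] read 'b'  n14⇒n9 (fail-walked)  emit P2@[60:61]
[62] read 'c'  n9⇒n1 (fail-walked)
[63] read 'b'  n1⇒n2
[64] read 'b'  n2⇒n3  emit P2@[63:64]
[65] read 'a'  n3⇒n4  emit P0@[62:65]
[66] read 'b'  n4⇒n14 (fail-walked)  emit P4@[65:66]
[67] read 'b'  n14⇒n9 (fail-walked)  emit P2@[66:67]
[68] read 'c'  n9⇒n1 (fail-walked)
[69] read 'b'  n1⇒n2
[70] read 'a'  n2⇒n5 (fail-walked)

Result: [[2,1],[6,4],[10,2],[11,0],[21,2],[22,0],[25,1],[26,2],[27,0],[28,4],[33,4],[39,3],[39,4],[45,3],[45,4],[48,2],[49,0],[50,4],[52,4],[54,4],[55,2],[58,4],[60,4],[61,2],[64,2],[65,0],[66,4],[67,2]]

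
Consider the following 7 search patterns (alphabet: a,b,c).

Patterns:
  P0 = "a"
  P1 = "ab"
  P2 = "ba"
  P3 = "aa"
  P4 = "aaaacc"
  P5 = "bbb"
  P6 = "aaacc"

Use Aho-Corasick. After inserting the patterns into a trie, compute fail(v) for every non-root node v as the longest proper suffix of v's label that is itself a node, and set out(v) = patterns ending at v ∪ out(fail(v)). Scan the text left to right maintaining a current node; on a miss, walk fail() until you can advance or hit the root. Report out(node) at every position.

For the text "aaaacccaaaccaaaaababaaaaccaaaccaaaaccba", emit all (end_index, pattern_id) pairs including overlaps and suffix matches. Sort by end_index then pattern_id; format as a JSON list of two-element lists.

Build automaton:
Trie (insert patterns):
  0='ε' goto a→1 b→3
  1='a' goto a→5 b→2  ←P0
  2='ab' goto ·  ←P1
  3='b' goto a→4 b→10
  4='ba' goto ·  ←P2
  5='aa' goto a→6  ←P3
  6='aaa' goto a→7 c→12
  7='aaaa' goto c→8
  8='aaaac' goto c→9
  9='aaaacc' goto ·  ←P4
  10='bb' goto b→11
  11='bbb' goto ·  ←P5
  12='aaac' goto c→13
  13='aaacc' goto ·  ←P6

Failure links (BFS by depth):
  n1('a'): parent n0 fail=0; on 'a' 0 → fail=0;  out {0}∪∅={0}
  n3('b'): parent n0 fail=0; on 'b' 0 → fail=0;  out ∅∪∅=∅
  n2('ab'): parent n1 fail=0; on 'b' 0 → fail=3;  out {1}∪∅={1}
  n4('ba'): parent n3 fail=0; on 'a' 0 → fail=1;  out {2}∪{0}={0,2}
  n5('aa'): parent n1 fail=0; on 'a' 0 → fail=1;  out {3}∪{0}={0,3}
  n10('bb'): parent n3 fail=0; on 'b' 0 → fail=3;  out ∅∪∅=∅
  n6('aaa'): parent n5 fail=1; on 'a' 1 → fail=5;  out ∅∪{0,3}={0,3}
  n11('bbb'): parent n10 fail=3; on 'b' 3 → fail=10;  out {5}∪∅={5}
  n7('aaaa'): parent n6 fail=5; on 'a' 5 → fail=6;  out ∅∪{0,3}={0,3}
  n12('aaac'): parent n6 fail=5; on 'c' 5→1→0 → fail=0;  out ∅∪∅=∅
  n8('aaaac'): parent n7 fail=6; on 'c' 6 → fail=12;  out ∅∪∅=∅
  n13('aaacc'): parent n12 fail=0; on 'c' 0 → fail=0;  out {6}∪∅={6}
  n9('aaaacc'): parent n8 fail=12; on 'c' 12 → fail=13;  out {4}∪{6}={4,6}

Run:
pos 0 'a': at 1  emit P0@[0:0]
pos 1 'a': at 5  emit P0@[1:1],P3@[0:1]
pos 2 'a': at 6  emit P0@[2:2],P3@[1:2]
pos 3 'a': at 7  emit P0@[3:3],P3@[2:3]
pos 4 'c': at 8
pos 5 'c': at 9  emit P4@[0:5],P6@[1:5]
pos 6 'c': at 0 (via fail)
pos 7 'a': at 1  emit P0@[7:7]
pos 8 'a': at 5  emit P0@[8:8],P3@[7:8]
pos 9 'a': at 6  emit P0@[9:9],P3@[8:9]
pos 10 'c': at 12
pos 11 'c': at 13  emit P6@[7:11]
pos 12 'a': at 1 (via fail)  emit P0@[12:12]
pos 13 'a': at 5  emit P0@[13:13],P3@[12:13]
pos 14 'a': at 6  emit P0@[14:14],P3@[13:14]
pos 15 'a': at 7  emit P0@[15:15],P3@[14:15]
pos 16 'a': at 7 (via fail)  emit P0@[16:16],P3@[15:16]
pos 17 'b': at 2 (via fail)  emit P1@[16:17]
pos 18 'a': at 4 (via fail)  emit P0@[18:18],P2@[17:18]
pos 19 'b': at 2 (via fail)  emit P1@[18:19]
pos 20 'a': at 4 (via fail)  emit P0@[20:20],P2@[19:20]
pos 21 'a': at 5 (via fail)  emit P0@[21:21],P3@[20:21]
pos 22 'a': at 6  emit P0@[22:22],P3@[21:22]
pos 23 'a': at 7  emit P0@[23:23],P3@[22:23]
pos 24 'c': at 8
pos 25 'c': at 9  emit P4@[20:25],P6@[21:25]
pos 26 'a': at 1 (via fail)  emit P0@[26:26]
pos 27 'a': at 5  emit P0@[27:27],P3@[26:27]
pos 28 'a': at 6  emit P0@[28:28],P3@[27:28]
pos 29 'c': at 12
pos 30 'c': at 13  emit P6@[26:30]
pos 31 'a': at 1 (via fail)  emit P0@[31:31]
pos 32 'a': at 5  emit P0@[32:32],P3@[31:32]
pos 33 'a': at 6  emit P0@[33:33],P3@[32:33]
pos 34 'a': at 7  emit P0@[34:34],P3@[33:34]
pos 35 'c': at 8
pos 36 'c': at 9  emit P4@[31:36],P6@[32:36]
pos 37 'b': at 3 (via fail)
pos 38 'a': at 4  emit P0@[38:38],P2@[37:38]

All matches (sorted): [[0,0],[1,0],[1,3],[2,0],[2,3],[3,0],[3,3],[5,4],[5,6],[7,0],[8,0],[8,3],[9,0],[9,3],[11,6],[12,0],[13,0],[13,3],[14,0],[14,3],[15,0],[15,3],[16,0],[16,3],[17,1],[18,0],[18,2],[19,1],[20,0],[20,2],[21,0],[21,3],[22,0],[22,3],[23,0],[23,3],[25,4],[25,6],[26,0],[27,0],[27,3],[28,0],[28,3],[30,6],[31,0],[32,0],[32,3],[33,0],[33,3],[34,0],[34,3],[36,4],[36,6],[38,0],[38,2]]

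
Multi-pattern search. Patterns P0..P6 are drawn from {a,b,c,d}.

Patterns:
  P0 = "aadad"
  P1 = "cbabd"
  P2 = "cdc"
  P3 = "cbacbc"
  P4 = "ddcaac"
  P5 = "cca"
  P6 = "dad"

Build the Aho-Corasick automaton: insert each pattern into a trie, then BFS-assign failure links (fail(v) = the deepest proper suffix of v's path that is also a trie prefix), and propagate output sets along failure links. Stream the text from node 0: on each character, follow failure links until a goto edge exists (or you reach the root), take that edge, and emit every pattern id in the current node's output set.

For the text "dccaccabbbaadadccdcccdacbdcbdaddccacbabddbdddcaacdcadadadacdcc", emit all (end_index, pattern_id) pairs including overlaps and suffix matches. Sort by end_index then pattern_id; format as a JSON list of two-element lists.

Construct AC machine:
Trie (insert patterns):
  n0 'ε': a→1 c→6 d→16
  n1 'a': a→2
  n2 'aa': d→3
  n3 'aad': a→4
  n4 'aada': d→5
  n5 'aadad': ·  ←P0
  n6 'c': b→7 c→22 d→11
  n7 'cb': a→8
  n8 'cba': b→9 c→13
  n9 'cbab': d→10
  n10 'cbabd': ·  ←P1
  n11 'cd': c→12
  n12 'cdc': ·  ←P2
  n13 'cbac': b→14
  n14 'cbacb': c→15
  n15 'cbacbc': ·  ←P3
  n16 'd': a→24 d→17
  n17 'dd': c→18
  n18 'ddc': a→19
  n19 'ddca': a→20
  n20 'ddcaa': c→21
  n21 'ddcaac': ·  ←P4
  n22 'cc': a→23
  n23 'cca': ·  ←P5
  n24 'da': d→25
  n25 'dad': ·  ←P6

BFS fail/out derivation:
  n1('a'): parent n0 fail=0; on 'a' 0 → fail=0;  out ∅∪∅=∅
  n6('c'): parent n0 fail=0; on 'c' 0 → fail=0;  out ∅∪∅=∅
  n16('d'): parent n0 fail=0; on 'd' 0 → fail=0;  out ∅∪∅=∅
  n2('aa'): parent n1 fail=0; on 'a' 0 → fail=1;  out ∅∪∅=∅
  n7('cb'): parent n6 fail=0; on 'b' 0 → fail=0;  out ∅∪∅=∅
  n11('cd'): parent n6 fail=0; on 'd' 0 → fail=16;  out ∅∪∅=∅
  n17('dd'): parent n16 fail=0; on 'd' 0 → fail=16;  out ∅∪∅=∅
  n22('cc'): parent n6 fail=0; on 'c' 0 → fail=6;  out ∅∪∅=∅
  n24('da'): parent n16 fail=0; on 'a' 0 → fail=1;  out ∅∪∅=∅
  n3('aad'): parent n2 fail=1; on 'd' 1→0 → fail=16;  out ∅∪∅=∅
  n8('cba'): parent n7 fail=0; on 'a' 0 → fail=1;  out ∅∪∅=∅
  n12('cdc'): parent n11 fail=16; on 'c' 16→0 → fail=6;  out {2}∪∅={2}
  n18('ddc'): parent n17 fail=16; on 'c' 16→0 → fail=6;  out ∅∪∅=∅
  n23('cca'): parent n22 fail=6; on 'a' 6→0 → fail=1;  out {5}∪∅={5}
  n25('dad'): parent n24 fail=1; on 'd' 1→0 → fail=16;  out {6}∪∅={6}
  n4('aada'): parent n3 fail=16; on 'a' 16 → fail=24;  out ∅∪∅=∅
  n9('cbab'): parent n8 fail=1; on 'b' 1→0 → fail=0;  out ∅∪∅=∅
  n13('cbac'): parent n8 fail=1; on 'c' 1→0 → fail=6;  out ∅∪∅=∅
  n19('ddca'): parent n18 fail=6; on 'a' 6→0 → fail=1;  out ∅∪∅=∅
  n5('aadad'): parent n4 fail=24; on 'd' 24 → fail=25;  out {0}∪{6}={0,6}
  n10('cbabd'): parent n9 fail=0; on 'd' 0 → fail=16;  out {1}∪∅={1}
  n14('cbacb'): parent n13 fail=6; on 'b' 6 → fail=7;  out ∅∪∅=∅
  n20('ddcaa'): parent n19 fail=1; on 'a' 1 → fail=2;  out ∅∪∅=∅
  n15('cbacbc'): parent n14 fail=7; on 'c' 7→0 → fail=6;  out {3}∪∅={3}
  n21('ddcaac'): parent n20 fail=2; on 'c' 2→1→0 → fail=6;  out {4}∪∅={4}

Run:
pos 0 'd': at 16
pos 1 'c': at 6 (via fail)
pos 2 'c': at 22
pos 3 'a': at 23  ** P5@[1:3]
pos 4 'c': at 6 (via fail)
pos 5 'c': at 22
pos 6 'a': at 23  ** P5@[4:6]
pos 7 'b': at 0 (via fail)
pos 8 'b': at 0
pos 9 'b': at 0
pos 10 'a': at 1
pos 11 'a': at 2
pos 12 'd': at 3
pos 13 'a': at 4
pos 14 'd': at 5  ** P0@[10:14],P6@[12:14]
pos 15 'c': at 6 (via fail)
pos 16 'c': at 22
pos 17 'd': at 11 (via fail)
pos 18 'c': at 12  ** P2@[16:18]
pos 19 'c': at 22 (via fail)
pos 20 'c': at 22 (via fail)
pos 21 'd': at 11 (via fail)
pos 22 'a': at 24 (via fail)
pos 23 'c': at 6 (via fail)
pos 24 'b': at 7
pos 25 'd': at 16 (via fail)
pos 26 'c': at 6 (via fail)
pos 27 'b': at 7
pos 28 'd': at 16 (via fail)
pos 29 'a': at 24
pos 30 'd': at 25  ** P6@[28:30]
pos 31 'd': at 17 (via fail)
pos 32 'c': at 18
pos 33 'c': at 22 (via fail)
pos 34 'a': at 23  ** P5@[32:34]
pos 35 'c': at 6 (via fail)
pos 36 'b': at 7
pos 37 'a': at 8
pos 38 'b': at 9
pos 39 'd': at 10  ** P1@[35:39]
pos 40 'd': at 17 (via fail)
pos 41 'b': at 0 (via fail)
pos 42 'd': at 16
pos 43 'd': at 17
pos 44 'd': at 17 (via fail)
pos 45 'c': at 18
pos 46 'a': at 19
pos 47 'a': at 20
pos 48 'c': at 21  ** P4@[43:48]
pos 49 'd': at 11 (via fail)
pos 50 'c': at 12  ** P2@[48:50]
pos 51 'a': at 1 (via fail)
pos 52 'd': at 16 (via fail)
pos 53 'a': at 24
pos 54 'd': at 25  ** P6@[52:54]
pos 55 'a': at 24 (via fail)
pos 56 'd': at 25  ** P6@[54:56]
pos 57 'a': at 24 (via fail)
pos 58 'c': at 6 (via fail)
pos 59 'd': at 11
pos 60 'c': at 12  ** P2@[58:60]
pos 61 'c': at 22 (via fail)

Matches: [[3,5],[6,5],[14,0],[14,6],[18,2],[30,6],[34,5],[39,1],[48,4],[50,2],[54,6],[56,6],[60,2]]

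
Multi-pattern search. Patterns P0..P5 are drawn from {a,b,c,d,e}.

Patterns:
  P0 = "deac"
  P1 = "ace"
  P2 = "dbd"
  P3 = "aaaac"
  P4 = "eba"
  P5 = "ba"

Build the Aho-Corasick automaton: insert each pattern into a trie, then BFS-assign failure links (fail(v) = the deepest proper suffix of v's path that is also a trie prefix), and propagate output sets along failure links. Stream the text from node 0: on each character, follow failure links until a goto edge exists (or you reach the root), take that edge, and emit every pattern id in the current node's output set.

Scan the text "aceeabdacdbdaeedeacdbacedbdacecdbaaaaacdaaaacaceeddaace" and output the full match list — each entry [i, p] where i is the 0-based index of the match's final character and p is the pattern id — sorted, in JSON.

Build automaton:
Trie (insert patterns):
  n0 'ε': a→5 b→17 d→1 e→14
  n1 'd': b→8 e→2
  n2 'de': a→3
  n3 'dea': c→4
  n4 'deac': ·  [P0 ends]
  n5 'a': a→10 c→6
  n6 'ac': e→7
  n7 'ace': ·  [P1 ends]
  n8 'db': d→9
  n9 'dbd': ·  [P2 ends]
  n10 'aa': a→11
  n11 'aaa': a→12
  n12 'aaaa': c→13
  n13 'aaaac': ·  [P3 ends]
  n14 'e': b→15
  n15 'eb': a→16
  n16 'eba': ·  [P4 ends]
  n17 'b': a→18
  n18 'ba': ·  [P5 ends]

Failure links (BFS by depth):
  fail(1) 'd': from fail(0)=0 chase 'd': 0 ⇒ 0;  out=∅∪out(0)=∅
  fail(5) 'a': from fail(0)=0 chase 'a': 0 ⇒ 0;  out=∅∪out(0)=∅
  fail(14) 'e': from fail(0)=0 chase 'e': 0 ⇒ 0;  out=∅∪out(0)=∅
  fail(17) 'b': from fail(0)=0 chase 'b': 0 ⇒ 0;  out=∅∪out(0)=∅
  fail(2) 'de': from fail(1)=0 chase 'e': 0 ⇒ 14;  out=∅∪out(14)=∅
  fail(6) 'ac': from fail(5)=0 chase 'c': 0 ⇒ 0;  out=∅∪out(0)=∅
  fail(8) 'db': from fail(1)=0 chase 'b': 0 ⇒ 17;  out=∅∪out(17)=∅
  fail(10) 'aa': from fail(5)=0 chase 'a': 0 ⇒ 5;  out=∅∪out(5)=∅
  fail(15) 'eb': from fail(14)=0 chase 'b': 0 ⇒ 17;  out=∅∪out(17)=∅
  fail(18) 'ba': from fail(17)=0 chase 'a': 0 ⇒ 5;  out={5}∪out(5)={5}
  fail(3) 'dea': from fail(2)=14 chase 'a': 14→0 ⇒ 5;  out=∅∪out(5)=∅
  fail(7) 'ace': from fail(6)=0 chase 'e': 0 ⇒ 14;  out={1}∪out(14)={1}
  fail(9) 'dbd': from fail(8)=17 chase 'd': 17→0 ⇒ 1;  out={2}∪out(1)={2}
  fail(11) 'aaa': from fail(10)=5 chase 'a': 5 ⇒ 10;  out=∅∪out(10)=∅
  fail(16) 'eba': from fail(15)=17 chase 'a': 17 ⇒ 18;  out={4}∪out(18)={4,5}
  fail(4) 'deac': from fail(3)=5 chase 'c': 5 ⇒ 6;  out={0}∪out(6)={0}
  fail(12) 'aaaa': from fail(11)=10 chase 'a': 10 ⇒ 11;  out=∅∪out(11)=∅
  fail(13) 'aaaac': from fail(12)=11 chase 'c': 11→10→5 ⇒ 6;  out={3}∪out(6)={3}

Run:
[0] read 'a'  n0⇒n5
[1] read 'c'  n5⇒n6
[2] read 'e'  n6⇒n7  ** P1@[0:2]
[3] read 'e'  n7⇒n14 (fail-walked)
[4] read 'a'  n14⇒n5 (fail-walked)
[5] read 'b'  n5⇒n17 (fail-walked)
[6] read 'd'  n17⇒n1 (fail-walked)
[7] read 'a'  n1⇒n5 (fail-walked)
[8] read 'c'  n5⇒n6
[9] read 'd'  n6⇒n1 (fail-walked)
[10] read 'b'  n1⇒n8
[11] read 'd'  n8⇒n9  ** P2@[9:11]
[12] read 'a'  n9⇒n5 (fail-walked)
[13] read 'e'  n5⇒n14 (fail-walked)
[14] read 'e'  n14⇒n14 (fail-walked)
[15] read 'd'  n14⇒n1 (fail-walked)
[16] read 'e'  n1⇒n2
[17] read 'a'  n2⇒n3
[18] read 'c'  n3⇒n4  ** P0@[15:18]
[19] read 'd'  n4⇒n1 (fail-walked)
[20] read 'b'  n1⇒n8
[21] read 'a'  n8⇒n18 (fail-walked)  ** P5@[20:21]
[22] read 'c'  n18⇒n6 (fail-walked)
[23] read 'e'  n6⇒n7  ** P1@[21:23]
[24] read 'd'  n7⇒n1 (fail-walked)
[25] read 'b'  n1⇒n8
[26] read 'd'  n8⇒n9  ** P2@[24:26]
[27] read 'a'  n9⇒n5 (fail-walked)
[28] read 'c'  n5⇒n6
[29] read 'e'  n6⇒n7  ** P1@[27:29]
[30] read 'c'  n7⇒n0 (fail-walked)
[31] read 'd'  n0⇒n1
[32] read 'b'  n1⇒n8
[33] read 'a'  n8⇒n18 (fail-walked)  ** P5@[32:33]
[34] read 'a'  n18⇒n10 (fail-walked)
[35] read 'a'  n10⇒n11
[36] read 'a'  n11⇒n12
[37] read 'a'  n12⇒n12 (fail-walked)
[38] read 'c'  n12⇒n13  ** P3@[34:38]
[39] read 'd'  n13⇒n1 (fail-walked)
[40] read 'a'  n1⇒n5 (fail-walked)
[41] read 'a'  n5⇒n10
[42] read 'a'  n10⇒n11
[43] read 'a'  n11⇒n12
[44] read 'c'  n12⇒n13  ** P3@[40:44]
[45] read 'a'  n13⇒n5 (fail-walked)
[46] read 'c'  n5⇒n6
[47] read 'e'  n6⇒n7  ** P1@[45:47]
[48] read 'e'  n7⇒n14 (fail-walked)
[49] read 'd'  n14⇒n1 (fail-walked)
[50] read 'd'  n1⇒n1 (fail-walked)
[51] read 'a'  n1⇒n5 (fail-walked)
[52] read 'a'  n5⇒n10
[53] read 'c'  n10⇒n6 (fail-walked)
[54] read 'e'  n6⇒n7  ** P1@[52:54]

Result: [[2,1],[11,2],[18,0],[21,5],[23,1],[26,2],[29,1],[33,5],[38,3],[44,3],[47,1],[54,1]]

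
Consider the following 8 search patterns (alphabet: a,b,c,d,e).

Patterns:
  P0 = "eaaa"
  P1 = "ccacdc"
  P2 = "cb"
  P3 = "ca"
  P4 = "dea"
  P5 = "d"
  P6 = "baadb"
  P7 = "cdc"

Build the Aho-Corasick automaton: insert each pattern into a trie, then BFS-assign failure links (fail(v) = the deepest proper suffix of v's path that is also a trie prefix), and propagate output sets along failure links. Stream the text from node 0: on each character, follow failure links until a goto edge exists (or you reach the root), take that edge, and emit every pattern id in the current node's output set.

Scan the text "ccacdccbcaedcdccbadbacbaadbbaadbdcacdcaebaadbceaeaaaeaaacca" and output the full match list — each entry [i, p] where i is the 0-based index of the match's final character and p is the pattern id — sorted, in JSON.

Construct AC machine:
Trie (insert patterns):
  0='ε' goto b→16 c→5 d→13 e→1
  1='e' goto a→2
  2='ea' goto a→3
  3='eaa' goto a→4
  4='eaaa' goto ·  [P0 ends]
  5='c' goto a→12 b→11 c→6 d→21
  6='cc' goto a→7
  7='cca' goto c→8
  8='ccac' goto d→9
  9='ccacd' goto c→10
  10='ccacdc' goto ·  [P1 ends]
  11='cb' goto ·  [P2 ends]
  12='ca' goto ·  [P3 ends]
  13='d' goto e→14  [P5 ends]
  14='de' goto a→15
  15='dea' goto ·  [P4 ends]
  16='b' goto a→17
  17='ba' goto a→18
  18='baa' goto d→19
  19='baad' goto b→20
  20='baadb' goto ·  [P6 ends]
  21='cd' goto c→22
  22='cdc' goto ·  [P7 ends]

BFS fail/out derivation:
  n1('e'): parent n0 fail=0; on 'e' 0 → fail=0;  out ∅∪∅=∅
  n5('c'): parent n0 fail=0; on 'c' 0 → fail=0;  out ∅∪∅=∅
  n13('d'): parent n0 fail=0; on 'd' 0 → fail=0;  out {5}∪∅={5}
  n16('b'): parent n0 fail=0; on 'b' 0 → fail=0;  out ∅∪∅=∅
  n2('ea'): parent n1 fail=0; on 'a' 0 → fail=0;  out ∅∪∅=∅
  n6('cc'): parent n5 fail=0; on 'c' 0 → fail=5;  out ∅∪∅=∅
  n11('cb'): parent n5 fail=0; on 'b' 0 → fail=16;  out {2}∪∅={2}
  n12('ca'): parent n5 fail=0; on 'a' 0 → fail=0;  out {3}∪∅={3}
  n14('de'): parent n13 fail=0; on 'e' 0 → fail=1;  out ∅∪∅=∅
  n17('ba'): parent n16 fail=0; on 'a' 0 → fail=0;  out ∅∪∅=∅
  n21('cd'): parent n5 fail=0; on 'd' 0 → fail=13;  out ∅∪{5}={5}
  n3('eaa'): parent n2 fail=0; on 'a' 0 → fail=0;  out ∅∪∅=∅
  n7('cca'): parent n6 fail=5; on 'a' 5 → fail=12;  out ∅∪{3}={3}
  n15('dea'): parent n14 fail=1; on 'a' 1 → fail=2;  out {4}∪∅={4}
  n18('baa'): parent n17 fail=0; on 'a' 0 → fail=0;  out ∅∪∅=∅
  n22('cdc'): parent n21 fail=13; on 'c' 13→0 → fail=5;  out {7}∪∅={7}
  n4('eaaa'): parent n3 fail=0; on 'a' 0 → fail=0;  out {0}∪∅={0}
  n8('ccac'): parent n7 fail=12; on 'c' 12→0 → fail=5;  out ∅∪∅=∅
  n19('baad'): parent n18 fail=0; on 'd' 0 → fail=13;  out ∅∪{5}={5}
  n9('ccacd'): parent n8 fail=5; on 'd' 5 → fail=21;  out ∅∪{5}={5}
  n20('baadb'): parent n19 fail=13; on 'b' 13→0 → fail=16;  out {6}∪∅={6}
  n10('ccacdc'): parent n9 fail=21; on 'c' 21 → fail=22;  out {1}∪{7}={1,7}

Run:
[0] read 'c'  n0⇒n5
[1] read 'c'  n5⇒n6
[2] read 'a'  n6⇒n7  emit P3@[1:2]
[3] read 'c'  n7⇒n8
[4] read 'd'  n8⇒n9  emit P5@[4:4]
[5] read 'c'  n9⇒n10  emit P1@[0:5],P7@[3:5]
[6] read 'c'  n10⇒n6 ·f
[7] read 'b'  n6⇒n11 ·f  emit P2@[6:7]
[8] read 'c'  n11⇒n5 ·f
[9] read 'a'  n5⇒n12  emit P3@[8:9]
[10] read 'e'  n12⇒n1 ·f
[11] read 'd'  n1⇒n13 ·f  emit P5@[11:11]
[12] read 'c'  n13⇒n5 ·f
[13] read 'd'  n5⇒n21  emit P5@[13:13]
[14] read 'c'  n21⇒n22  emit P7@[12:14]
[15] read 'c'  n22⇒n6 ·f
[16] read 'b'  n6⇒n11 ·f  emit P2@[15:16]
[17] read 'a'  n11⇒n17 ·f
[18] read 'd'  n17⇒n13 ·f  emit P5@[18:18]
[19] read 'b'  n13⇒n16 ·f
[20] read 'a'  n16⇒n17
[21] read 'c'  n17⇒n5 ·f
[22] read 'b'  n5⇒n11  emit P2@[21:22]
[23] read 'a'  n11⇒n17 ·f
[24] read 'a'  n17⇒n18
[25] read 'd'  n18⇒n19  emit P5@[25:25]
[26] read 'b'  n19⇒n20  emit P6@[22:26]
[27] read 'b'  n20⇒n16 ·f
[28] read 'a'  n16⇒n17
[29] read 'a'  n17⇒n18
[30] read 'd'  n18⇒n19  emit P5@[30:30]
[31] read 'b'  n19⇒n20  emit P6@[27:31]
[32] read 'd'  n20⇒n13 ·f  emit P5@[32:32]
[33] read 'c'  n13⇒n5 ·f
[34] read 'a'  n5⇒n12  emit P3@[33:34]
[35] read 'c'  n12⇒n5 ·f
[36] read 'd'  n5⇒n21  emit P5@[36:36]
[37] read 'c'  n21⇒n22  emit P7@[35:37]
[38] read 'a'  n22⇒n12 ·f  emit P3@[37:38]
[39] read 'e'  n12⇒n1 ·f
[40] read 'b'  n1⇒n16 ·f
[41] read 'a'  n16⇒n17
[42] read 'a'  n17⇒n18
[43] read 'd'  n18⇒n19  emit P5@[43:43]
[44] read 'b'  n19⇒n20  emit P6@[40:44]
[45] read 'c'  n20⇒n5 ·f
[46] read 'e'  n5⇒n1 ·f
[47] read 'a'  n1⇒n2
[48] read 'e'  n2⇒n1 ·f
[49] read 'a'  n1⇒n2
[50] read 'a'  n2⇒n3
[51] read 'a'  n3⇒n4  emit P0@[48:51]
[52] read 'e'  n4⇒n1 ·f
[53] read 'a'  n1⇒n2
[54] read 'a'  n2⇒n3
[55] read 'a'  n3⇒n4  emit P0@[52:55]
[56] read 'c'  n4⇒n5 ·f
[57] read 'c'  n5⇒n6
[58] read 'a'  n6⇒n7  emit P3@[57:58]

All matches (sorted): [[2,3],[4,5],[5,1],[5,7],[7,2],[9,3],[11,5],[13,5],[14,7],[16,2],[18,5],[22,2],[25,5],[26,6],[30,5],[31,6],[32,5],[34,3],[36,5],[37,7],[38,3],[43,5],[44,6],[51,0],[55,0],[58,3]]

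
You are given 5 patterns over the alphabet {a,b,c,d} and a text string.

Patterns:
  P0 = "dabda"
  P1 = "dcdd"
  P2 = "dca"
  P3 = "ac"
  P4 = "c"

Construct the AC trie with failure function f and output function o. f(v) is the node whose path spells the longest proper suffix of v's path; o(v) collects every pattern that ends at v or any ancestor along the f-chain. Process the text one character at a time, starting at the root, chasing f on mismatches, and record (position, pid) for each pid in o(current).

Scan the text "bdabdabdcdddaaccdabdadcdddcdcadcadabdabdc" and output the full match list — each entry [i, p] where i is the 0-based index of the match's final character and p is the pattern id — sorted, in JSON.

Build:
Trie (insert patterns):
  n0 'ε': a→10 c→12 d→1
  n1 'd': a→2 c→6
  n2 'da': b→3
  n3 'dab': d→4
  n4 'dabd': a→5
  n5 'dabda': ·  [P0 ends]
  n6 'dc': a→9 d→7
  n7 'dcd': d→8
  n8 'dcdd': ·  [P1 ends]
  n9 'dca': ·  [P2 ends]
  n10 'a': c→11
  n11 'ac': ·  [P3 ends]
  n12 'c': ·  [P4 ends]

Failure links (BFS by depth):
  fail(1) 'd': from fail(0)=0 chase 'd': 0 ⇒ 0;  out=∅∪out(0)=∅
  fail(10) 'a': from fail(0)=0 chase 'a': 0 ⇒ 0;  out=∅∪out(0)=∅
  fail(12) 'c': from fail(0)=0 chase 'c': 0 ⇒ 0;  out={4}∪out(0)={4}
  fail(2) 'da': from fail(1)=0 chase 'a': 0 ⇒ 10;  out=∅∪out(10)=∅
  fail(6) 'dc': from fail(1)=0 chase 'c': 0 ⇒ 12;  out=∅∪out(12)={4}
  fail(11) 'ac': from fail(10)=0 chase 'c': 0 ⇒ 12;  out={3}∪out(12)={3,4}
  fail(3) 'dab': from fail(2)=10 chase 'b': 10→0 ⇒ 0;  out=∅∪out(0)=∅
  fail(7) 'dcd': from fail(6)=12 chase 'd': 12→0 ⇒ 1;  out=∅∪out(1)=∅
  fail(9) 'dca': from fail(6)=12 chase 'a': 12→0 ⇒ 10;  out={2}∪out(10)={2}
  fail(4) 'dabd': from fail(3)=0 chase 'd': 0 ⇒ 1;  out=∅∪out(1)=∅
  fail(8) 'dcdd': from fail(7)=1 chase 'd': 1→0 ⇒ 1;  out={1}∪out(1)={1}
  fail(5) 'dabda': from fail(4)=1 chase 'a': 1 ⇒ 2;  out={0}∪out(2)={0}

Scan:
i=0 'b': node 0→0
i=1 'd': node 0→1
i=2 'a': node 1→2
i=3 'b': node 2→3
i=4 'd': node 3→4
i=5 'a': node 4→5  ** P0@[1:5]
i=6 'b': node 5→3 (fail-walked)
i=7 'd': node 3→4
i=8 'c': node 4→6 (fail-walked)  ** P4@[8:8]
i=9 'd': node 6→7
i=10 'd': node 7→8  ** P1@[7:10]
i=11 'd': node 8→1 (fail-walked)
i=12 'a': node 1→2
i=13 'a': node 2→10 (fail-walked)
i=14 'c': node 10→11  ** P3@[13:14],P4@[14:14]
i=15 'c': node 11→12 (fail-walked)  ** P4@[15:15]
i=16 'd': node 12→1 (fail-walked)
i=17 'a': node 1→2
i=18 'b': node 2→3
i=19 'd': node 3→4
i=20 'a': node 4→5  ** P0@[16:20]
i=21 'd': node 5→1 (fail-walked)
i=22 'c': node 1→6  ** P4@[22:22]
i=23 'd': node 6→7
i=24 'd': node 7→8  ** P1@[21:24]
i=25 'd': node 8→1 (fail-walked)
i=26 'c': node 1→6  ** P4@[26:26]
i=27 'd': node 6→7
i=28 'c': node 7→6 (fail-walked)  ** P4@[28:28]
i=29 'a': node 6→9  ** P2@[27:29]
i=30 'd': node 9→1 (fail-walked)
i=31 'c': node 1→6  ** P4@[31:31]
i=32 'a': node 6→9  ** P2@[30:32]
i=33 'd': node 9→1 (fail-walked)
i=34 'a': node 1→2
i=35 'b': node 2→3
i=36 'd': node 3→4
i=37 'a': node 4→5  ** P0@[33:37]
i=38 'b': node 5→3 (fail-walked)
i=39 'd': node 3→4
i=40 'c': node 4→6 (fail-walked)  ** P4@[40:40]

All matches (sorted): [[5,0],[8,4],[10,1],[14,3],[14,4],[15,4],[20,0],[22,4],[24,1],[26,4],[28,4],[29,2],[31,4],[32,2],[37,0],[40,4]]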